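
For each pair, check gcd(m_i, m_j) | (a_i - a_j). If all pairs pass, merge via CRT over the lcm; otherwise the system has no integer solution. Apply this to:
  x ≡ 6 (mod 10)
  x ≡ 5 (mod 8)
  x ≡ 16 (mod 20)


Moduli 10, 8, 20 are not pairwise coprime, so CRT works modulo lcm(m_i) when all pairwise compatibility conditions hold.
Pairwise compatibility: gcd(m_i, m_j) must divide a_i - a_j for every pair.
Merge one congruence at a time:
  Start: x ≡ 6 (mod 10).
  Combine with x ≡ 5 (mod 8): gcd(10, 8) = 2, and 5 - 6 = -1 is NOT divisible by 2.
    ⇒ system is inconsistent (no integer solution).

No solution (the system is inconsistent).


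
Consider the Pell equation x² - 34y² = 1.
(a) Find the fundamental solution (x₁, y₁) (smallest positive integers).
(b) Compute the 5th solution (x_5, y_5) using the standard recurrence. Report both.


Step 1: Find the fundamental solution (x₁, y₁) of x² - 34y² = 1.
  Expand √34 as a continued fraction. a₀ = ⌊√34⌋ = 5; iterate m_{k+1} = d_k·a_k − m_k, d_{k+1} = (34 − m_{k+1}²)/d_k, a_{k+1} = ⌊(a₀ + m_{k+1})/d_{k+1}⌋ (starting m₀ = 0, d₀ = 1), with convergents p_k = a_k·p_{k-1} + p_{k-2}, q_k = a_k·q_{k-1} + q_{k-2} (p₋₁ = 1, q₋₁ = 0):
  k = 0: a₀ = 5; p₀/q₀ = 5/1; p₀² − 34·q₀² = 25 − 34 = -9.
  k = 1: m = 5, d = 9, a = ⌊(5 + 5)/9⌋ = 1; p/q = (1·5 + 1)/(1·1 + 0) = 6/1; p² − 34·q² = 36 − 34 = 2.
  k = 2: m = 4, d = 2, a = ⌊(5 + 4)/2⌋ = 4; p/q = (4·6 + 5)/(4·1 + 1) = 29/5; p² − 34·q² = 841 − 850 = -9.
  k = 3: m = 4, d = 9, a = ⌊(5 + 4)/9⌋ = 1; p/q = (1·29 + 6)/(1·5 + 1) = 35/6; p² − 34·q² = 1225 − 1224 = 1.
  The first convergent with p² − 34·q² = 1 gives the fundamental solution (x₁, y₁) = (35, 6).
Step 2: Apply the recurrence (x_{n+1}, y_{n+1}) = (x₁x_n + 34y₁y_n, x₁y_n + y₁x_n) repeatedly.
  From (x_1, y_1) = (35, 6): x_2 = 35·35 + 34·6·6 = 2449; y_2 = 35·6 + 6·35 = 420.
  From (x_2, y_2) = (2449, 420): x_3 = 35·2449 + 34·6·420 = 171395; y_3 = 35·420 + 6·2449 = 29394.
  From (x_3, y_3) = (171395, 29394): x_4 = 35·171395 + 34·6·29394 = 11995201; y_4 = 35·29394 + 6·171395 = 2057160.
  From (x_4, y_4) = (11995201, 2057160): x_5 = 35·11995201 + 34·6·2057160 = 839492675; y_5 = 35·2057160 + 6·11995201 = 143971806.
Step 3: Verify x_5² - 34·y_5² = 704747951378655625 - 704747951378655624 = 1 (should be 1). ✓

(x_1, y_1) = (35, 6); (x_5, y_5) = (839492675, 143971806).


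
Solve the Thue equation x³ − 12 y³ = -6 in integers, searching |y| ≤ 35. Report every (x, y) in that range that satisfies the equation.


The equation is x³ - 12y³ = -6. For fixed y, x³ = 12·y³ − 6, so a solution requires the RHS to be a perfect cube.
Strategy: iterate y from -35 to 35, compute RHS = 12·y³ − 6, and check whether it is a (positive or negative) perfect cube.
Check small values of y:
  y = 0: RHS = -6 is not a perfect cube.
  y = 1: RHS = 6 is not a perfect cube.
  y = -1: RHS = -18 is not a perfect cube.
  y = 2: RHS = 90 is not a perfect cube.
  y = -2: RHS = -102 is not a perfect cube.
  y = 3: RHS = 318 is not a perfect cube.
  y = -3: RHS = -330 is not a perfect cube.
Continuing the search up to |y| = 35 finds no solutions either.
No (x, y) in the scanned range satisfies the equation.

No integer solutions with |y| ≤ 35.


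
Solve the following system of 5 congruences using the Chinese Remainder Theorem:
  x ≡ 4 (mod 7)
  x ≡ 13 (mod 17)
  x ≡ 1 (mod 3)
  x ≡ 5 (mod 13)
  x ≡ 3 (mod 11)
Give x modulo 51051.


Product of moduli M = 7 · 17 · 3 · 13 · 11 = 51051.
Merge one congruence at a time:
  Start: x ≡ 4 (mod 7).
  Combine with x ≡ 13 (mod 17); new modulus lcm = 119.
    Write x = 4 + 7·t and substitute into x ≡ 13 (mod 17): 7·t ≡ 13 − 4 = 9 (mod 17).
    The inverse of 7 mod 17 is 5 (since 7·5 = 35 = 2·17 + 1), so t ≡ 5·9 = 45 ≡ 11 (mod 17).
    Then x = 4 + 7·11 = 81, valid modulo lcm(7, 17) = 119: x ≡ 81 (mod 119).
  Combine with x ≡ 1 (mod 3); new modulus lcm = 357.
    Write x = 81 + 119·t and substitute into x ≡ 1 (mod 3): 119·t ≡ 1 − 81 = -80 (mod 3).
    Reduce coefficients mod 3: 2·t ≡ 1 (mod 3).
    The inverse of 2 mod 3 is 2 (since 2·2 = 4 = 1·3 + 1), so t ≡ 2·1 = 2 ≡ 2 (mod 3).
    Then x = 81 + 119·2 = 319, valid modulo lcm(119, 3) = 357: x ≡ 319 (mod 357).
  Combine with x ≡ 5 (mod 13); new modulus lcm = 4641.
    Write x = 319 + 357·t and substitute into x ≡ 5 (mod 13): 357·t ≡ 5 − 319 = -314 (mod 13).
    Reduce coefficients mod 13: 6·t ≡ 11 (mod 13).
    The inverse of 6 mod 13 is 11 (since 6·11 = 66 = 5·13 + 1), so t ≡ 11·11 = 121 ≡ 4 (mod 13).
    Then x = 319 + 357·4 = 1747, valid modulo lcm(357, 13) = 4641: x ≡ 1747 (mod 4641).
  Combine with x ≡ 3 (mod 11); new modulus lcm = 51051.
    Write x = 1747 + 4641·t and substitute into x ≡ 3 (mod 11): 4641·t ≡ 3 − 1747 = -1744 (mod 11).
    Reduce coefficients mod 11: 10·t ≡ 5 (mod 11).
    The inverse of 10 mod 11 is 10 (since 10·10 = 100 = 9·11 + 1), so t ≡ 10·5 = 50 ≡ 6 (mod 11).
    Then x = 1747 + 4641·6 = 29593, valid modulo lcm(4641, 11) = 51051: x ≡ 29593 (mod 51051).
Verify against each original: 29593 mod 7 = 4, 29593 mod 17 = 13, 29593 mod 3 = 1, 29593 mod 13 = 5, 29593 mod 11 = 3.

x ≡ 29593 (mod 51051).


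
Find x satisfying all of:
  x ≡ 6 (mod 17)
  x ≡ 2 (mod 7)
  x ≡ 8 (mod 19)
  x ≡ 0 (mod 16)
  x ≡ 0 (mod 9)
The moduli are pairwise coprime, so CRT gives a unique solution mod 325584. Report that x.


Product of moduli M = 17 · 7 · 19 · 16 · 9 = 325584.
Merge one congruence at a time:
  Start: x ≡ 6 (mod 17).
  Combine with x ≡ 2 (mod 7); new modulus lcm = 119.
    Write x = 6 + 17·t and substitute into x ≡ 2 (mod 7): 17·t ≡ 2 − 6 = -4 (mod 7).
    Reduce coefficients mod 7: 3·t ≡ 3 (mod 7).
    The inverse of 3 mod 7 is 5 (since 3·5 = 15 = 2·7 + 1), so t ≡ 5·3 = 15 ≡ 1 (mod 7).
    Then x = 6 + 17·1 = 23, valid modulo lcm(17, 7) = 119: x ≡ 23 (mod 119).
  Combine with x ≡ 8 (mod 19); new modulus lcm = 2261.
    Write x = 23 + 119·t and substitute into x ≡ 8 (mod 19): 119·t ≡ 8 − 23 = -15 (mod 19).
    Reduce coefficients mod 19: 5·t ≡ 4 (mod 19).
    The inverse of 5 mod 19 is 4 (since 5·4 = 20 = 1·19 + 1), so t ≡ 4·4 = 16 ≡ 16 (mod 19).
    Then x = 23 + 119·16 = 1927, valid modulo lcm(119, 19) = 2261: x ≡ 1927 (mod 2261).
  Combine with x ≡ 0 (mod 16); new modulus lcm = 36176.
    Write x = 1927 + 2261·t and substitute into x ≡ 0 (mod 16): 2261·t ≡ 0 − 1927 = -1927 (mod 16).
    Reduce coefficients mod 16: 5·t ≡ 9 (mod 16).
    The inverse of 5 mod 16 is 13 (since 5·13 = 65 = 4·16 + 1), so t ≡ 13·9 = 117 ≡ 5 (mod 16).
    Then x = 1927 + 2261·5 = 13232, valid modulo lcm(2261, 16) = 36176: x ≡ 13232 (mod 36176).
  Combine with x ≡ 0 (mod 9); new modulus lcm = 325584.
    Write x = 13232 + 36176·t and substitute into x ≡ 0 (mod 9): 36176·t ≡ 0 − 13232 = -13232 (mod 9).
    Reduce coefficients mod 9: 5·t ≡ 7 (mod 9).
    The inverse of 5 mod 9 is 2 (since 5·2 = 10 = 1·9 + 1), so t ≡ 2·7 = 14 ≡ 5 (mod 9).
    Then x = 13232 + 36176·5 = 194112, valid modulo lcm(36176, 9) = 325584: x ≡ 194112 (mod 325584).
Verify against each original: 194112 mod 17 = 6, 194112 mod 7 = 2, 194112 mod 19 = 8, 194112 mod 16 = 0, 194112 mod 9 = 0.

x ≡ 194112 (mod 325584).


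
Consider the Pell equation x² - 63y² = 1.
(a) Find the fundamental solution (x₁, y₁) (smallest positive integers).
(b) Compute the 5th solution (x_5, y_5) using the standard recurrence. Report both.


Step 1: Find the fundamental solution (x₁, y₁) of x² - 63y² = 1.
  Expand √63 as a continued fraction. a₀ = ⌊√63⌋ = 7; iterate m_{k+1} = d_k·a_k − m_k, d_{k+1} = (63 − m_{k+1}²)/d_k, a_{k+1} = ⌊(a₀ + m_{k+1})/d_{k+1}⌋ (starting m₀ = 0, d₀ = 1), with convergents p_k = a_k·p_{k-1} + p_{k-2}, q_k = a_k·q_{k-1} + q_{k-2} (p₋₁ = 1, q₋₁ = 0):
  k = 0: a₀ = 7; p₀/q₀ = 7/1; p₀² − 63·q₀² = 49 − 63 = -14.
  k = 1: m = 7, d = 14, a = ⌊(7 + 7)/14⌋ = 1; p/q = (1·7 + 1)/(1·1 + 0) = 8/1; p² − 63·q² = 64 − 63 = 1.
  The first convergent with p² − 63·q² = 1 gives the fundamental solution (x₁, y₁) = (8, 1).
Step 2: Apply the recurrence (x_{n+1}, y_{n+1}) = (x₁x_n + 63y₁y_n, x₁y_n + y₁x_n) repeatedly.
  From (x_1, y_1) = (8, 1): x_2 = 8·8 + 63·1·1 = 127; y_2 = 8·1 + 1·8 = 16.
  From (x_2, y_2) = (127, 16): x_3 = 8·127 + 63·1·16 = 2024; y_3 = 8·16 + 1·127 = 255.
  From (x_3, y_3) = (2024, 255): x_4 = 8·2024 + 63·1·255 = 32257; y_4 = 8·255 + 1·2024 = 4064.
  From (x_4, y_4) = (32257, 4064): x_5 = 8·32257 + 63·1·4064 = 514088; y_5 = 8·4064 + 1·32257 = 64769.
Step 3: Verify x_5² - 63·y_5² = 264286471744 - 264286471743 = 1 (should be 1). ✓

(x_1, y_1) = (8, 1); (x_5, y_5) = (514088, 64769).


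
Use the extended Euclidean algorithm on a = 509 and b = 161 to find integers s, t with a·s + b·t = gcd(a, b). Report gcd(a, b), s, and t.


Euclidean algorithm on (509, 161) — divide until remainder is 0:
  509 = 3 · 161 + 26
  161 = 6 · 26 + 5
  26 = 5 · 5 + 1
  5 = 5 · 1 + 0
gcd(509, 161) = 1.
Track Bezout coefficients alongside the remainders: start with r₀ = 509 = a·1 + b·0 (s = 1, t = 0) and r₁ = 161 = a·0 + b·1 (s = 0, t = 1); each new remainder r_{k+1} = r_{k-1} − q_k·r_k inherits s_{k+1} = s_{k-1} − q_k·s_k, t_{k+1} = t_{k-1} − q_k·t_k, so r_k = a·s_k + b·t_k at every step:
  q = 3: r = 26, s = 1 − 3·0 = 1, t = 0 − 3·1 = -3  (check: 509·1 + 161·(-3) = 26)
  q = 6: r = 5, s = 0 − 6·1 = -6, t = 1 − 6·(-3) = 19  (check: 509·(-6) + 161·19 = 5)
  q = 5: r = 1, s = 1 − 5·(-6) = 31, t = -3 − 5·19 = -98  (check: 509·31 + 161·(-98) = 1)
The row with r = 1 (the gcd) gives the Bezout coefficients s = 31, t = -98.
Result: 509 · (31) + 161 · (-98) = 1.

gcd(509, 161) = 1; s = 31, t = -98 (check: 509·31 + 161·(-98) = 1).


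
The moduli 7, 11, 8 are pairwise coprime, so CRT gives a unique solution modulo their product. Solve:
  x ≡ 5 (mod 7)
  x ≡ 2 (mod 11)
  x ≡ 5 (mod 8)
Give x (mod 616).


Moduli 7, 11, 8 are pairwise coprime; by CRT there is a unique solution modulo M = 7 · 11 · 8 = 616.
Solve pairwise, accumulating the modulus:
  Start with x ≡ 5 (mod 7).
  Combine with x ≡ 2 (mod 11): since gcd(7, 11) = 1, we get a unique residue mod 77.
    Write x = 5 + 7·t and substitute into x ≡ 2 (mod 11): 7·t ≡ 2 − 5 = -3 (mod 11).
    Reduce coefficients mod 11: 7·t ≡ 8 (mod 11).
    The inverse of 7 mod 11 is 8 (since 7·8 = 56 = 5·11 + 1), so t ≡ 8·8 = 64 ≡ 9 (mod 11).
    Then x = 5 + 7·9 = 68, valid modulo lcm(7, 11) = 77: x ≡ 68 (mod 77).
  Combine with x ≡ 5 (mod 8): since gcd(77, 8) = 1, we get a unique residue mod 616.
    Write x = 68 + 77·t and substitute into x ≡ 5 (mod 8): 77·t ≡ 5 − 68 = -63 (mod 8).
    Reduce coefficients mod 8: 5·t ≡ 1 (mod 8).
    The inverse of 5 mod 8 is 5 (since 5·5 = 25 = 3·8 + 1), so t ≡ 5·1 = 5 ≡ 5 (mod 8).
    Then x = 68 + 77·5 = 453, valid modulo lcm(77, 8) = 616: x ≡ 453 (mod 616).
Verify: 453 mod 7 = 5 ✓, 453 mod 11 = 2 ✓, 453 mod 8 = 5 ✓.

x ≡ 453 (mod 616).


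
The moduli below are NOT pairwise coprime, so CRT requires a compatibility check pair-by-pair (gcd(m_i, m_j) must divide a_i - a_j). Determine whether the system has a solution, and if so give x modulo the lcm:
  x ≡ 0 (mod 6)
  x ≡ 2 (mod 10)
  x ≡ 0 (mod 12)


Moduli 6, 10, 12 are not pairwise coprime, so CRT works modulo lcm(m_i) when all pairwise compatibility conditions hold.
Pairwise compatibility: gcd(m_i, m_j) must divide a_i - a_j for every pair.
Merge one congruence at a time:
  Start: x ≡ 0 (mod 6).
  Combine with x ≡ 2 (mod 10): gcd(6, 10) = 2; 2 - 0 = 2, which IS divisible by 2, so compatible.
    Write x = 0 + 6·t and substitute into x ≡ 2 (mod 10): 6·t ≡ 2 − 0 = 2 (mod 10).
    Divide the congruence (and modulus) by g = 2: 3·t ≡ 1 (mod 5).
    The inverse of 3 mod 5 is 2 (since 3·2 = 6 = 1·5 + 1), so t ≡ 2·1 = 2 ≡ 2 (mod 5).
    Then x = 0 + 6·2 = 12, valid modulo lcm(6, 10) = 30: x ≡ 12 (mod 30).
  Combine with x ≡ 0 (mod 12): gcd(30, 12) = 6; 0 - 12 = -12, which IS divisible by 6, so compatible.
    Write x = 12 + 30·t and substitute into x ≡ 0 (mod 12): 30·t ≡ 0 − 12 = -12 (mod 12).
    Divide the congruence (and modulus) by g = 6: 5·t ≡ -2 (mod 2).
    Reduce coefficients mod 2: 1·t ≡ 0 (mod 2).
    So t ≡ 0 (mod 2).
    Then x = 12 + 30·0 = 12, valid modulo lcm(30, 12) = 60: x ≡ 12 (mod 60).
Verify: 12 mod 6 = 0, 12 mod 10 = 2, 12 mod 12 = 0.

x ≡ 12 (mod 60).


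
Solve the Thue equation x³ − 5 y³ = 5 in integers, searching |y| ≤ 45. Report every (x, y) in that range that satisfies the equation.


The equation is x³ - 5y³ = 5. For fixed y, x³ = 5·y³ + 5, so a solution requires the RHS to be a perfect cube.
Strategy: iterate y from -45 to 45, compute RHS = 5·y³ + 5, and check whether it is a (positive or negative) perfect cube.
Check small values of y:
  y = 0: RHS = 5 is not a perfect cube.
  y = 1: RHS = 10 is not a perfect cube.
  y = -1: RHS = 0 = (0)³ ⇒ x = 0 works.
  y = 2: RHS = 45 is not a perfect cube.
  y = -2: RHS = -35 is not a perfect cube.
  y = 3: RHS = 140 is not a perfect cube.
  y = -3: RHS = -130 is not a perfect cube.
Continuing the search up to |y| = 45 finds no further solutions beyond those listed.
Collected solutions: (0, -1).

Solutions (with |y| ≤ 45): (0, -1).


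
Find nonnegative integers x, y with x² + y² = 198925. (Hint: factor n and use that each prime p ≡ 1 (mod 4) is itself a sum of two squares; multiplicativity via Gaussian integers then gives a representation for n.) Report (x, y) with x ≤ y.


Step 1: Factor n = 198925 = 5^2 · 73 · 109.
Step 2: Check the mod-4 condition on each prime factor: 5 ≡ 1 (mod 4), exponent 2; 73 ≡ 1 (mod 4), exponent 1; 109 ≡ 1 (mod 4), exponent 1.
All primes ≡ 3 (mod 4) appear to even exponent (or don't appear), so by the two-squares theorem n IS expressible as a sum of two squares.
Step 3: Build a representation. Group n = k² · m with k = 5 and m = 73 · 109 = 7957 (a product of primes ≡ 1 (mod 4)); a representation of m scales to one of n via (k·x)² + (k·y)² = k²(x² + y²). Each prime p ≡ 1 (mod 4) is itself a sum of two squares; find a² by testing p − a² for a perfect square:
  73: 73 − 1² = 72, 73 − 2² = 69, 73 − 3² = 64 = 8² ⇒ 73 = 3² + 8².
  109: 109 − 1² = 108, 109 − 2² = 105, 109 − 3² = 100 = 10² ⇒ 109 = 3² + 10².
  Combine using the Brahmagupta–Fibonacci identity (a² + b²)(c² + d²) = (ac − bd)² + (ad + bc)² = (ac + bd)² + (ad − bc)²:
  73 · 109 = 7957: from (3² + 8²)(3² + 10²), take (3·3 − 8·10, 3·10 + 8·3) = (9 − 80, 30 + 24) = (-71, 54); dropping signs (only squares matter) gives (71, 54); check 71² + 54² = 5041 + 2916 = 7957 ✓.
  Scale by k = 5: (5·71, 5·54) = (355, 270).
Step 4: Order so x ≤ y and verify: 270² + 355² = 72900 + 126025 = 198925 = n. ✓

n = 198925 = 270² + 355² (one valid representation with x ≤ y).


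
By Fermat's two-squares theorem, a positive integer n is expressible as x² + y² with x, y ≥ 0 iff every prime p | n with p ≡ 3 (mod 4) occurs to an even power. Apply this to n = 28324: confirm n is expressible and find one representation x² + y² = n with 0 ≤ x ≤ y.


Step 1: Factor n = 28324 = 2^2 · 73 · 97.
Step 2: Check the mod-4 condition on each prime factor: 2 = 2 (special); 73 ≡ 1 (mod 4), exponent 1; 97 ≡ 1 (mod 4), exponent 1.
All primes ≡ 3 (mod 4) appear to even exponent (or don't appear), so by the two-squares theorem n IS expressible as a sum of two squares.
Step 3: Build a representation. Group n = k² · m with k = 2 and m = 73 · 97 = 7081 (a product of primes ≡ 1 (mod 4)); a representation of m scales to one of n via (k·x)² + (k·y)² = k²(x² + y²). Each prime p ≡ 1 (mod 4) is itself a sum of two squares; find a² by testing p − a² for a perfect square:
  73: 73 − 1² = 72, 73 − 2² = 69, 73 − 3² = 64 = 8² ⇒ 73 = 3² + 8².
  97: 97 − 1² = 96, 97 − 2² = 93, 97 − 3² = 88, 97 − 4² = 81 = 9² ⇒ 97 = 4² + 9².
  Combine using the Brahmagupta–Fibonacci identity (a² + b²)(c² + d²) = (ac − bd)² + (ad + bc)² = (ac + bd)² + (ad − bc)²:
  73 · 97 = 7081: from (3² + 8²)(4² + 9²), take (3·4 − 8·9, 3·9 + 8·4) = (12 − 72, 27 + 32) = (-60, 59); dropping signs (only squares matter) gives (60, 59); check 60² + 59² = 3600 + 3481 = 7081 ✓.
  Scale by k = 2: (2·60, 2·59) = (120, 118).
Step 4: Order so x ≤ y and verify: 118² + 120² = 13924 + 14400 = 28324 = n. ✓

n = 28324 = 118² + 120² (one valid representation with x ≤ y).


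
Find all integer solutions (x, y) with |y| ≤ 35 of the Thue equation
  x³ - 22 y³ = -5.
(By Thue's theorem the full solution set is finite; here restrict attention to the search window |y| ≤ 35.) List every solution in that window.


The equation is x³ - 22y³ = -5. For fixed y, x³ = 22·y³ − 5, so a solution requires the RHS to be a perfect cube.
Strategy: iterate y from -35 to 35, compute RHS = 22·y³ − 5, and check whether it is a (positive or negative) perfect cube.
Check small values of y:
  y = 0: RHS = -5 is not a perfect cube.
  y = 1: RHS = 17 is not a perfect cube.
  y = -1: RHS = -27 = (-3)³ ⇒ x = -3 works.
  y = 2: RHS = 171 is not a perfect cube.
  y = -2: RHS = -181 is not a perfect cube.
  y = 3: RHS = 589 is not a perfect cube.
  y = -3: RHS = -599 is not a perfect cube.
Continuing the search up to |y| = 35 finds no further solutions beyond those listed.
Collected solutions: (-3, -1).

Solutions (with |y| ≤ 35): (-3, -1).


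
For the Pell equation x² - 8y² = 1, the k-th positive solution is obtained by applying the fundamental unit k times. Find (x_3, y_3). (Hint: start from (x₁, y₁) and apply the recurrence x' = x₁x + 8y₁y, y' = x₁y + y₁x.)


Step 1: Find the fundamental solution (x₁, y₁) of x² - 8y² = 1.
  Expand √8 as a continued fraction. a₀ = ⌊√8⌋ = 2; iterate m_{k+1} = d_k·a_k − m_k, d_{k+1} = (8 − m_{k+1}²)/d_k, a_{k+1} = ⌊(a₀ + m_{k+1})/d_{k+1}⌋ (starting m₀ = 0, d₀ = 1), with convergents p_k = a_k·p_{k-1} + p_{k-2}, q_k = a_k·q_{k-1} + q_{k-2} (p₋₁ = 1, q₋₁ = 0):
  k = 0: a₀ = 2; p₀/q₀ = 2/1; p₀² − 8·q₀² = 4 − 8 = -4.
  k = 1: m = 2, d = 4, a = ⌊(2 + 2)/4⌋ = 1; p/q = (1·2 + 1)/(1·1 + 0) = 3/1; p² − 8·q² = 9 − 8 = 1.
  The first convergent with p² − 8·q² = 1 gives the fundamental solution (x₁, y₁) = (3, 1).
Step 2: Apply the recurrence (x_{n+1}, y_{n+1}) = (x₁x_n + 8y₁y_n, x₁y_n + y₁x_n) repeatedly.
  From (x_1, y_1) = (3, 1): x_2 = 3·3 + 8·1·1 = 17; y_2 = 3·1 + 1·3 = 6.
  From (x_2, y_2) = (17, 6): x_3 = 3·17 + 8·1·6 = 99; y_3 = 3·6 + 1·17 = 35.
Step 3: Verify x_3² - 8·y_3² = 9801 - 9800 = 1 (should be 1). ✓

(x_1, y_1) = (3, 1); (x_3, y_3) = (99, 35).


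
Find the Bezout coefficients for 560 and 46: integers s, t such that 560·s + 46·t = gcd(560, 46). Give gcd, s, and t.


Euclidean algorithm on (560, 46) — divide until remainder is 0:
  560 = 12 · 46 + 8
  46 = 5 · 8 + 6
  8 = 1 · 6 + 2
  6 = 3 · 2 + 0
gcd(560, 46) = 2.
Track Bezout coefficients alongside the remainders: start with r₀ = 560 = a·1 + b·0 (s = 1, t = 0) and r₁ = 46 = a·0 + b·1 (s = 0, t = 1); each new remainder r_{k+1} = r_{k-1} − q_k·r_k inherits s_{k+1} = s_{k-1} − q_k·s_k, t_{k+1} = t_{k-1} − q_k·t_k, so r_k = a·s_k + b·t_k at every step:
  q = 12: r = 8, s = 1 − 12·0 = 1, t = 0 − 12·1 = -12  (check: 560·1 + 46·(-12) = 8)
  q = 5: r = 6, s = 0 − 5·1 = -5, t = 1 − 5·(-12) = 61  (check: 560·(-5) + 46·61 = 6)
  q = 1: r = 2, s = 1 − 1·(-5) = 6, t = -12 − 1·61 = -73  (check: 560·6 + 46·(-73) = 2)
The row with r = 2 (the gcd) gives the Bezout coefficients s = 6, t = -73.
Result: 560 · (6) + 46 · (-73) = 2.

gcd(560, 46) = 2; s = 6, t = -73 (check: 560·6 + 46·(-73) = 2).


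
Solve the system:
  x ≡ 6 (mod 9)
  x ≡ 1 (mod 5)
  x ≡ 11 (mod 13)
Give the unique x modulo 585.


Moduli 9, 5, 13 are pairwise coprime; by CRT there is a unique solution modulo M = 9 · 5 · 13 = 585.
Solve pairwise, accumulating the modulus:
  Start with x ≡ 6 (mod 9).
  Combine with x ≡ 1 (mod 5): since gcd(9, 5) = 1, we get a unique residue mod 45.
    Write x = 6 + 9·t and substitute into x ≡ 1 (mod 5): 9·t ≡ 1 − 6 = -5 (mod 5).
    Reduce coefficients mod 5: 4·t ≡ 0 (mod 5).
    The inverse of 4 mod 5 is 4 (since 4·4 = 16 = 3·5 + 1), so t ≡ 4·0 = 0 ≡ 0 (mod 5).
    Then x = 6 + 9·0 = 6, valid modulo lcm(9, 5) = 45: x ≡ 6 (mod 45).
  Combine with x ≡ 11 (mod 13): since gcd(45, 13) = 1, we get a unique residue mod 585.
    Write x = 6 + 45·t and substitute into x ≡ 11 (mod 13): 45·t ≡ 11 − 6 = 5 (mod 13).
    Reduce coefficients mod 13: 6·t ≡ 5 (mod 13).
    The inverse of 6 mod 13 is 11 (since 6·11 = 66 = 5·13 + 1), so t ≡ 11·5 = 55 ≡ 3 (mod 13).
    Then x = 6 + 45·3 = 141, valid modulo lcm(45, 13) = 585: x ≡ 141 (mod 585).
Verify: 141 mod 9 = 6 ✓, 141 mod 5 = 1 ✓, 141 mod 13 = 11 ✓.

x ≡ 141 (mod 585).


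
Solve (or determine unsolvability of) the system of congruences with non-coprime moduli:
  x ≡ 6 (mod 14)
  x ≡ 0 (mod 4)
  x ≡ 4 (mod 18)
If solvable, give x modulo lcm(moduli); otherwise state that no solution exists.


Moduli 14, 4, 18 are not pairwise coprime, so CRT works modulo lcm(m_i) when all pairwise compatibility conditions hold.
Pairwise compatibility: gcd(m_i, m_j) must divide a_i - a_j for every pair.
Merge one congruence at a time:
  Start: x ≡ 6 (mod 14).
  Combine with x ≡ 0 (mod 4): gcd(14, 4) = 2; 0 - 6 = -6, which IS divisible by 2, so compatible.
    Write x = 6 + 14·t and substitute into x ≡ 0 (mod 4): 14·t ≡ 0 − 6 = -6 (mod 4).
    Divide the congruence (and modulus) by g = 2: 7·t ≡ -3 (mod 2).
    Reduce coefficients mod 2: 1·t ≡ 1 (mod 2).
    So t ≡ 1 (mod 2).
    Then x = 6 + 14·1 = 20, valid modulo lcm(14, 4) = 28: x ≡ 20 (mod 28).
  Combine with x ≡ 4 (mod 18): gcd(28, 18) = 2; 4 - 20 = -16, which IS divisible by 2, so compatible.
    Write x = 20 + 28·t and substitute into x ≡ 4 (mod 18): 28·t ≡ 4 − 20 = -16 (mod 18).
    Divide the congruence (and modulus) by g = 2: 14·t ≡ -8 (mod 9).
    Reduce coefficients mod 9: 5·t ≡ 1 (mod 9).
    The inverse of 5 mod 9 is 2 (since 5·2 = 10 = 1·9 + 1), so t ≡ 2·1 = 2 ≡ 2 (mod 9).
    Then x = 20 + 28·2 = 76, valid modulo lcm(28, 18) = 252: x ≡ 76 (mod 252).
Verify: 76 mod 14 = 6, 76 mod 4 = 0, 76 mod 18 = 4.

x ≡ 76 (mod 252).


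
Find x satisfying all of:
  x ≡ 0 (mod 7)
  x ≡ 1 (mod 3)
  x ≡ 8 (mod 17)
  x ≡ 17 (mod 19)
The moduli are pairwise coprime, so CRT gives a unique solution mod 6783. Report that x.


Product of moduli M = 7 · 3 · 17 · 19 = 6783.
Merge one congruence at a time:
  Start: x ≡ 0 (mod 7).
  Combine with x ≡ 1 (mod 3); new modulus lcm = 21.
    Write x = 0 + 7·t and substitute into x ≡ 1 (mod 3): 7·t ≡ 1 − 0 = 1 (mod 3).
    Reduce coefficients mod 3: 1·t ≡ 1 (mod 3).
    So t ≡ 1 (mod 3).
    Then x = 0 + 7·1 = 7, valid modulo lcm(7, 3) = 21: x ≡ 7 (mod 21).
  Combine with x ≡ 8 (mod 17); new modulus lcm = 357.
    Write x = 7 + 21·t and substitute into x ≡ 8 (mod 17): 21·t ≡ 8 − 7 = 1 (mod 17).
    Reduce coefficients mod 17: 4·t ≡ 1 (mod 17).
    The inverse of 4 mod 17 is 13 (since 4·13 = 52 = 3·17 + 1), so t ≡ 13·1 = 13 ≡ 13 (mod 17).
    Then x = 7 + 21·13 = 280, valid modulo lcm(21, 17) = 357: x ≡ 280 (mod 357).
  Combine with x ≡ 17 (mod 19); new modulus lcm = 6783.
    Write x = 280 + 357·t and substitute into x ≡ 17 (mod 19): 357·t ≡ 17 − 280 = -263 (mod 19).
    Reduce coefficients mod 19: 15·t ≡ 3 (mod 19).
    The inverse of 15 mod 19 is 14 (since 15·14 = 210 = 11·19 + 1), so t ≡ 14·3 = 42 ≡ 4 (mod 19).
    Then x = 280 + 357·4 = 1708, valid modulo lcm(357, 19) = 6783: x ≡ 1708 (mod 6783).
Verify against each original: 1708 mod 7 = 0, 1708 mod 3 = 1, 1708 mod 17 = 8, 1708 mod 19 = 17.

x ≡ 1708 (mod 6783).


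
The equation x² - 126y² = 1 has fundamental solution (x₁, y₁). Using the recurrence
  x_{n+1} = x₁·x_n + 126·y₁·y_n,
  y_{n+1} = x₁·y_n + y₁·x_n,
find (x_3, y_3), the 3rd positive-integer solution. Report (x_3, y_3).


Step 1: Find the fundamental solution (x₁, y₁) of x² - 126y² = 1.
  Expand √126 as a continued fraction. a₀ = ⌊√126⌋ = 11; iterate m_{k+1} = d_k·a_k − m_k, d_{k+1} = (126 − m_{k+1}²)/d_k, a_{k+1} = ⌊(a₀ + m_{k+1})/d_{k+1}⌋ (starting m₀ = 0, d₀ = 1), with convergents p_k = a_k·p_{k-1} + p_{k-2}, q_k = a_k·q_{k-1} + q_{k-2} (p₋₁ = 1, q₋₁ = 0):
  k = 0: a₀ = 11; p₀/q₀ = 11/1; p₀² − 126·q₀² = 121 − 126 = -5.
  k = 1: m = 11, d = 5, a = ⌊(11 + 11)/5⌋ = 4; p/q = (4·11 + 1)/(4·1 + 0) = 45/4; p² − 126·q² = 2025 − 2016 = 9.
  k = 2: m = 9, d = 9, a = ⌊(11 + 9)/9⌋ = 2; p/q = (2·45 + 11)/(2·4 + 1) = 101/9; p² − 126·q² = 10201 − 10206 = -5.
  k = 3: m = 9, d = 5, a = ⌊(11 + 9)/5⌋ = 4; p/q = (4·101 + 45)/(4·9 + 4) = 449/40; p² − 126·q² = 201601 − 201600 = 1.
  The first convergent with p² − 126·q² = 1 gives the fundamental solution (x₁, y₁) = (449, 40).
Step 2: Apply the recurrence (x_{n+1}, y_{n+1}) = (x₁x_n + 126y₁y_n, x₁y_n + y₁x_n) repeatedly.
  From (x_1, y_1) = (449, 40): x_2 = 449·449 + 126·40·40 = 403201; y_2 = 449·40 + 40·449 = 35920.
  From (x_2, y_2) = (403201, 35920): x_3 = 449·403201 + 126·40·35920 = 362074049; y_3 = 449·35920 + 40·403201 = 32256120.
Step 3: Verify x_3² - 126·y_3² = 131097616959254401 - 131097616959254400 = 1 (should be 1). ✓

(x_1, y_1) = (449, 40); (x_3, y_3) = (362074049, 32256120).


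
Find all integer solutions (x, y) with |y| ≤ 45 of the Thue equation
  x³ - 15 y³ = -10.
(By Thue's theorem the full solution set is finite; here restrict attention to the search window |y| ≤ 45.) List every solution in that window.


The equation is x³ - 15y³ = -10. For fixed y, x³ = 15·y³ − 10, so a solution requires the RHS to be a perfect cube.
Strategy: iterate y from -45 to 45, compute RHS = 15·y³ − 10, and check whether it is a (positive or negative) perfect cube.
Check small values of y:
  y = 0: RHS = -10 is not a perfect cube.
  y = 1: RHS = 5 is not a perfect cube.
  y = -1: RHS = -25 is not a perfect cube.
  y = 2: RHS = 110 is not a perfect cube.
  y = -2: RHS = -130 is not a perfect cube.
  y = 3: RHS = 395 is not a perfect cube.
  y = -3: RHS = -415 is not a perfect cube.
Continuing the search up to |y| = 45 finds no solutions either.
No (x, y) in the scanned range satisfies the equation.

No integer solutions with |y| ≤ 45.


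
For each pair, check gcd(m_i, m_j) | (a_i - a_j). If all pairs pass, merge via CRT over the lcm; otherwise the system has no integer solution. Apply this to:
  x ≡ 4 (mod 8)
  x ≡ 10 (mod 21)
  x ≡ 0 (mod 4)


Moduli 8, 21, 4 are not pairwise coprime, so CRT works modulo lcm(m_i) when all pairwise compatibility conditions hold.
Pairwise compatibility: gcd(m_i, m_j) must divide a_i - a_j for every pair.
Merge one congruence at a time:
  Start: x ≡ 4 (mod 8).
  Combine with x ≡ 10 (mod 21): gcd(8, 21) = 1; 10 - 4 = 6, which IS divisible by 1, so compatible.
    Write x = 4 + 8·t and substitute into x ≡ 10 (mod 21): 8·t ≡ 10 − 4 = 6 (mod 21).
    The inverse of 8 mod 21 is 8 (since 8·8 = 64 = 3·21 + 1), so t ≡ 8·6 = 48 ≡ 6 (mod 21).
    Then x = 4 + 8·6 = 52, valid modulo lcm(8, 21) = 168: x ≡ 52 (mod 168).
  Combine with x ≡ 0 (mod 4): gcd(168, 4) = 4; 0 - 52 = -52, which IS divisible by 4, so compatible.
    Write x = 52 + 168·t and substitute into x ≡ 0 (mod 4): 168·t ≡ 0 − 52 = -52 (mod 4).
    Divide the congruence (and modulus) by g = 4: 42·t ≡ -13 (mod 1).
    Modulo 1 every t works; take t = 0.
    Then x = 52 + 168·0 = 52, valid modulo lcm(168, 4) = 168: x ≡ 52 (mod 168).
Verify: 52 mod 8 = 4, 52 mod 21 = 10, 52 mod 4 = 0.

x ≡ 52 (mod 168).


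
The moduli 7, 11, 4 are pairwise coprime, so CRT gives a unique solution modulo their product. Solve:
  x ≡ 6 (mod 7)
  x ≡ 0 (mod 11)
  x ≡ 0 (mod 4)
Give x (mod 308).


Moduli 7, 11, 4 are pairwise coprime; by CRT there is a unique solution modulo M = 7 · 11 · 4 = 308.
Solve pairwise, accumulating the modulus:
  Start with x ≡ 6 (mod 7).
  Combine with x ≡ 0 (mod 11): since gcd(7, 11) = 1, we get a unique residue mod 77.
    Write x = 6 + 7·t and substitute into x ≡ 0 (mod 11): 7·t ≡ 0 − 6 = -6 (mod 11).
    Reduce coefficients mod 11: 7·t ≡ 5 (mod 11).
    The inverse of 7 mod 11 is 8 (since 7·8 = 56 = 5·11 + 1), so t ≡ 8·5 = 40 ≡ 7 (mod 11).
    Then x = 6 + 7·7 = 55, valid modulo lcm(7, 11) = 77: x ≡ 55 (mod 77).
  Combine with x ≡ 0 (mod 4): since gcd(77, 4) = 1, we get a unique residue mod 308.
    Write x = 55 + 77·t and substitute into x ≡ 0 (mod 4): 77·t ≡ 0 − 55 = -55 (mod 4).
    Reduce coefficients mod 4: 1·t ≡ 1 (mod 4).
    So t ≡ 1 (mod 4).
    Then x = 55 + 77·1 = 132, valid modulo lcm(77, 4) = 308: x ≡ 132 (mod 308).
Verify: 132 mod 7 = 6 ✓, 132 mod 11 = 0 ✓, 132 mod 4 = 0 ✓.

x ≡ 132 (mod 308).


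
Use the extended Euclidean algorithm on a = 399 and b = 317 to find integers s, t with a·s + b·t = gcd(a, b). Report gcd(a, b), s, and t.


Euclidean algorithm on (399, 317) — divide until remainder is 0:
  399 = 1 · 317 + 82
  317 = 3 · 82 + 71
  82 = 1 · 71 + 11
  71 = 6 · 11 + 5
  11 = 2 · 5 + 1
  5 = 5 · 1 + 0
gcd(399, 317) = 1.
Track Bezout coefficients alongside the remainders: start with r₀ = 399 = a·1 + b·0 (s = 1, t = 0) and r₁ = 317 = a·0 + b·1 (s = 0, t = 1); each new remainder r_{k+1} = r_{k-1} − q_k·r_k inherits s_{k+1} = s_{k-1} − q_k·s_k, t_{k+1} = t_{k-1} − q_k·t_k, so r_k = a·s_k + b·t_k at every step:
  q = 1: r = 82, s = 1 − 1·0 = 1, t = 0 − 1·1 = -1  (check: 399·1 + 317·(-1) = 82)
  q = 3: r = 71, s = 0 − 3·1 = -3, t = 1 − 3·(-1) = 4  (check: 399·(-3) + 317·4 = 71)
  q = 1: r = 11, s = 1 − 1·(-3) = 4, t = -1 − 1·4 = -5  (check: 399·4 + 317·(-5) = 11)
  q = 6: r = 5, s = -3 − 6·4 = -27, t = 4 − 6·(-5) = 34  (check: 399·(-27) + 317·34 = 5)
  q = 2: r = 1, s = 4 − 2·(-27) = 58, t = -5 − 2·34 = -73  (check: 399·58 + 317·(-73) = 1)
The row with r = 1 (the gcd) gives the Bezout coefficients s = 58, t = -73.
Result: 399 · (58) + 317 · (-73) = 1.

gcd(399, 317) = 1; s = 58, t = -73 (check: 399·58 + 317·(-73) = 1).


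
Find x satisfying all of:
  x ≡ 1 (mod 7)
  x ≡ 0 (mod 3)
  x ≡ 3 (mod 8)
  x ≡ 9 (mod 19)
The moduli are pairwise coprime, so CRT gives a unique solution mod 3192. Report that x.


Product of moduli M = 7 · 3 · 8 · 19 = 3192.
Merge one congruence at a time:
  Start: x ≡ 1 (mod 7).
  Combine with x ≡ 0 (mod 3); new modulus lcm = 21.
    Write x = 1 + 7·t and substitute into x ≡ 0 (mod 3): 7·t ≡ 0 − 1 = -1 (mod 3).
    Reduce coefficients mod 3: 1·t ≡ 2 (mod 3).
    So t ≡ 2 (mod 3).
    Then x = 1 + 7·2 = 15, valid modulo lcm(7, 3) = 21: x ≡ 15 (mod 21).
  Combine with x ≡ 3 (mod 8); new modulus lcm = 168.
    Write x = 15 + 21·t and substitute into x ≡ 3 (mod 8): 21·t ≡ 3 − 15 = -12 (mod 8).
    Reduce coefficients mod 8: 5·t ≡ 4 (mod 8).
    The inverse of 5 mod 8 is 5 (since 5·5 = 25 = 3·8 + 1), so t ≡ 5·4 = 20 ≡ 4 (mod 8).
    Then x = 15 + 21·4 = 99, valid modulo lcm(21, 8) = 168: x ≡ 99 (mod 168).
  Combine with x ≡ 9 (mod 19); new modulus lcm = 3192.
    Write x = 99 + 168·t and substitute into x ≡ 9 (mod 19): 168·t ≡ 9 − 99 = -90 (mod 19).
    Reduce coefficients mod 19: 16·t ≡ 5 (mod 19).
    The inverse of 16 mod 19 is 6 (since 16·6 = 96 = 5·19 + 1), so t ≡ 6·5 = 30 ≡ 11 (mod 19).
    Then x = 99 + 168·11 = 1947, valid modulo lcm(168, 19) = 3192: x ≡ 1947 (mod 3192).
Verify against each original: 1947 mod 7 = 1, 1947 mod 3 = 0, 1947 mod 8 = 3, 1947 mod 19 = 9.

x ≡ 1947 (mod 3192).


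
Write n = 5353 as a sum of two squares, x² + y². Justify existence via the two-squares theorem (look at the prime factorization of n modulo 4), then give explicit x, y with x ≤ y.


Step 1: Factor n = 5353 = 53 · 101.
Step 2: Check the mod-4 condition on each prime factor: 53 ≡ 1 (mod 4), exponent 1; 101 ≡ 1 (mod 4), exponent 1.
All primes ≡ 3 (mod 4) appear to even exponent (or don't appear), so by the two-squares theorem n IS expressible as a sum of two squares.
Step 3: Build a representation. Here n = 53 · 101 is a product of primes ≡ 1 (mod 4). Each prime p ≡ 1 (mod 4) is itself a sum of two squares; find a² by testing p − a² for a perfect square:
  53: 53 − 1² = 52, 53 − 2² = 49 = 7² ⇒ 53 = 2² + 7².
  101: 101 − 1² = 100 = 10² ⇒ 101 = 1² + 10².
  Combine using the Brahmagupta–Fibonacci identity (a² + b²)(c² + d²) = (ac − bd)² + (ad + bc)² = (ac + bd)² + (ad − bc)²:
  53 · 101 = 5353: from (2² + 7²)(1² + 10²), take (2·1 − 7·10, 2·10 + 7·1) = (2 − 70, 20 + 7) = (-68, 27); dropping signs (only squares matter) gives (68, 27); check 68² + 27² = 4624 + 729 = 5353 ✓.
Step 4: Order so x ≤ y and verify: 27² + 68² = 729 + 4624 = 5353 = n. ✓

n = 5353 = 27² + 68² (one valid representation with x ≤ y).


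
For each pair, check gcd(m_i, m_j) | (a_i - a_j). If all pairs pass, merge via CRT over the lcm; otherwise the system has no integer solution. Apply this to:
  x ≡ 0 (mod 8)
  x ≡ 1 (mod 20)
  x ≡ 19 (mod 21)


Moduli 8, 20, 21 are not pairwise coprime, so CRT works modulo lcm(m_i) when all pairwise compatibility conditions hold.
Pairwise compatibility: gcd(m_i, m_j) must divide a_i - a_j for every pair.
Merge one congruence at a time:
  Start: x ≡ 0 (mod 8).
  Combine with x ≡ 1 (mod 20): gcd(8, 20) = 4, and 1 - 0 = 1 is NOT divisible by 4.
    ⇒ system is inconsistent (no integer solution).

No solution (the system is inconsistent).


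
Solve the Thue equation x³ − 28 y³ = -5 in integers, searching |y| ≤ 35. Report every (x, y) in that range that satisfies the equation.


The equation is x³ - 28y³ = -5. For fixed y, x³ = 28·y³ − 5, so a solution requires the RHS to be a perfect cube.
Strategy: iterate y from -35 to 35, compute RHS = 28·y³ − 5, and check whether it is a (positive or negative) perfect cube.
Check small values of y:
  y = 0: RHS = -5 is not a perfect cube.
  y = 1: RHS = 23 is not a perfect cube.
  y = -1: RHS = -33 is not a perfect cube.
  y = 2: RHS = 219 is not a perfect cube.
  y = -2: RHS = -229 is not a perfect cube.
  y = 3: RHS = 751 is not a perfect cube.
  y = -3: RHS = -761 is not a perfect cube.
Continuing the search up to |y| = 35 finds no solutions either.
No (x, y) in the scanned range satisfies the equation.

No integer solutions with |y| ≤ 35.


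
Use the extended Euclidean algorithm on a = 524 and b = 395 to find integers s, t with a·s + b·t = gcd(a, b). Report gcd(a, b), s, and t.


Euclidean algorithm on (524, 395) — divide until remainder is 0:
  524 = 1 · 395 + 129
  395 = 3 · 129 + 8
  129 = 16 · 8 + 1
  8 = 8 · 1 + 0
gcd(524, 395) = 1.
Track Bezout coefficients alongside the remainders: start with r₀ = 524 = a·1 + b·0 (s = 1, t = 0) and r₁ = 395 = a·0 + b·1 (s = 0, t = 1); each new remainder r_{k+1} = r_{k-1} − q_k·r_k inherits s_{k+1} = s_{k-1} − q_k·s_k, t_{k+1} = t_{k-1} − q_k·t_k, so r_k = a·s_k + b·t_k at every step:
  q = 1: r = 129, s = 1 − 1·0 = 1, t = 0 − 1·1 = -1  (check: 524·1 + 395·(-1) = 129)
  q = 3: r = 8, s = 0 − 3·1 = -3, t = 1 − 3·(-1) = 4  (check: 524·(-3) + 395·4 = 8)
  q = 16: r = 1, s = 1 − 16·(-3) = 49, t = -1 − 16·4 = -65  (check: 524·49 + 395·(-65) = 1)
The row with r = 1 (the gcd) gives the Bezout coefficients s = 49, t = -65.
Result: 524 · (49) + 395 · (-65) = 1.

gcd(524, 395) = 1; s = 49, t = -65 (check: 524·49 + 395·(-65) = 1).


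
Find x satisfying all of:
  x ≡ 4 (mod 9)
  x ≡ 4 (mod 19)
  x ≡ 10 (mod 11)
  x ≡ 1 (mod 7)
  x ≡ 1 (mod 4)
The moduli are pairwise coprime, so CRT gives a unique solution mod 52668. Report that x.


Product of moduli M = 9 · 19 · 11 · 7 · 4 = 52668.
Merge one congruence at a time:
  Start: x ≡ 4 (mod 9).
  Combine with x ≡ 4 (mod 19); new modulus lcm = 171.
    Write x = 4 + 9·t and substitute into x ≡ 4 (mod 19): 9·t ≡ 4 − 4 = 0 (mod 19).
    The inverse of 9 mod 19 is 17 (since 9·17 = 153 = 8·19 + 1), so t ≡ 17·0 = 0 ≡ 0 (mod 19).
    Then x = 4 + 9·0 = 4, valid modulo lcm(9, 19) = 171: x ≡ 4 (mod 171).
  Combine with x ≡ 10 (mod 11); new modulus lcm = 1881.
    Write x = 4 + 171·t and substitute into x ≡ 10 (mod 11): 171·t ≡ 10 − 4 = 6 (mod 11).
    Reduce coefficients mod 11: 6·t ≡ 6 (mod 11).
    The inverse of 6 mod 11 is 2 (since 6·2 = 12 = 1·11 + 1), so t ≡ 2·6 = 12 ≡ 1 (mod 11).
    Then x = 4 + 171·1 = 175, valid modulo lcm(171, 11) = 1881: x ≡ 175 (mod 1881).
  Combine with x ≡ 1 (mod 7); new modulus lcm = 13167.
    Write x = 175 + 1881·t and substitute into x ≡ 1 (mod 7): 1881·t ≡ 1 − 175 = -174 (mod 7).
    Reduce coefficients mod 7: 5·t ≡ 1 (mod 7).
    The inverse of 5 mod 7 is 3 (since 5·3 = 15 = 2·7 + 1), so t ≡ 3·1 = 3 ≡ 3 (mod 7).
    Then x = 175 + 1881·3 = 5818, valid modulo lcm(1881, 7) = 13167: x ≡ 5818 (mod 13167).
  Combine with x ≡ 1 (mod 4); new modulus lcm = 52668.
    Write x = 5818 + 13167·t and substitute into x ≡ 1 (mod 4): 13167·t ≡ 1 − 5818 = -5817 (mod 4).
    Reduce coefficients mod 4: 3·t ≡ 3 (mod 4).
    The inverse of 3 mod 4 is 3 (since 3·3 = 9 = 2·4 + 1), so t ≡ 3·3 = 9 ≡ 1 (mod 4).
    Then x = 5818 + 13167·1 = 18985, valid modulo lcm(13167, 4) = 52668: x ≡ 18985 (mod 52668).
Verify against each original: 18985 mod 9 = 4, 18985 mod 19 = 4, 18985 mod 11 = 10, 18985 mod 7 = 1, 18985 mod 4 = 1.

x ≡ 18985 (mod 52668).


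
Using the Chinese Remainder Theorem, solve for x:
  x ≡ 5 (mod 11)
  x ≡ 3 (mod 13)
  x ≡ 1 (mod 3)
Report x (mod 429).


Moduli 11, 13, 3 are pairwise coprime; by CRT there is a unique solution modulo M = 11 · 13 · 3 = 429.
Solve pairwise, accumulating the modulus:
  Start with x ≡ 5 (mod 11).
  Combine with x ≡ 3 (mod 13): since gcd(11, 13) = 1, we get a unique residue mod 143.
    Write x = 5 + 11·t and substitute into x ≡ 3 (mod 13): 11·t ≡ 3 − 5 = -2 (mod 13).
    Reduce coefficients mod 13: 11·t ≡ 11 (mod 13).
    The inverse of 11 mod 13 is 6 (since 11·6 = 66 = 5·13 + 1), so t ≡ 6·11 = 66 ≡ 1 (mod 13).
    Then x = 5 + 11·1 = 16, valid modulo lcm(11, 13) = 143: x ≡ 16 (mod 143).
  Combine with x ≡ 1 (mod 3): since gcd(143, 3) = 1, we get a unique residue mod 429.
    Write x = 16 + 143·t and substitute into x ≡ 1 (mod 3): 143·t ≡ 1 − 16 = -15 (mod 3).
    Reduce coefficients mod 3: 2·t ≡ 0 (mod 3).
    The inverse of 2 mod 3 is 2 (since 2·2 = 4 = 1·3 + 1), so t ≡ 2·0 = 0 ≡ 0 (mod 3).
    Then x = 16 + 143·0 = 16, valid modulo lcm(143, 3) = 429: x ≡ 16 (mod 429).
Verify: 16 mod 11 = 5 ✓, 16 mod 13 = 3 ✓, 16 mod 3 = 1 ✓.

x ≡ 16 (mod 429).


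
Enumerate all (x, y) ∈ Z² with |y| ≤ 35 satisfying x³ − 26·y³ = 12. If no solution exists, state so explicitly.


The equation is x³ - 26y³ = 12. For fixed y, x³ = 26·y³ + 12, so a solution requires the RHS to be a perfect cube.
Strategy: iterate y from -35 to 35, compute RHS = 26·y³ + 12, and check whether it is a (positive or negative) perfect cube.
Check small values of y:
  y = 0: RHS = 12 is not a perfect cube.
  y = 1: RHS = 38 is not a perfect cube.
  y = -1: RHS = -14 is not a perfect cube.
  y = 2: RHS = 220 is not a perfect cube.
  y = -2: RHS = -196 is not a perfect cube.
  y = 3: RHS = 714 is not a perfect cube.
  y = -3: RHS = -690 is not a perfect cube.
Continuing the search up to |y| = 35 finds no solutions either.
No (x, y) in the scanned range satisfies the equation.

No integer solutions with |y| ≤ 35.


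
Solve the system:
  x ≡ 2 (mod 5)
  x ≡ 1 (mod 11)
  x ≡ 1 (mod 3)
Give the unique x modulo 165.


Moduli 5, 11, 3 are pairwise coprime; by CRT there is a unique solution modulo M = 5 · 11 · 3 = 165.
Solve pairwise, accumulating the modulus:
  Start with x ≡ 2 (mod 5).
  Combine with x ≡ 1 (mod 11): since gcd(5, 11) = 1, we get a unique residue mod 55.
    Write x = 2 + 5·t and substitute into x ≡ 1 (mod 11): 5·t ≡ 1 − 2 = -1 (mod 11).
    Reduce coefficients mod 11: 5·t ≡ 10 (mod 11).
    The inverse of 5 mod 11 is 9 (since 5·9 = 45 = 4·11 + 1), so t ≡ 9·10 = 90 ≡ 2 (mod 11).
    Then x = 2 + 5·2 = 12, valid modulo lcm(5, 11) = 55: x ≡ 12 (mod 55).
  Combine with x ≡ 1 (mod 3): since gcd(55, 3) = 1, we get a unique residue mod 165.
    Write x = 12 + 55·t and substitute into x ≡ 1 (mod 3): 55·t ≡ 1 − 12 = -11 (mod 3).
    Reduce coefficients mod 3: 1·t ≡ 1 (mod 3).
    So t ≡ 1 (mod 3).
    Then x = 12 + 55·1 = 67, valid modulo lcm(55, 3) = 165: x ≡ 67 (mod 165).
Verify: 67 mod 5 = 2 ✓, 67 mod 11 = 1 ✓, 67 mod 3 = 1 ✓.

x ≡ 67 (mod 165).
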